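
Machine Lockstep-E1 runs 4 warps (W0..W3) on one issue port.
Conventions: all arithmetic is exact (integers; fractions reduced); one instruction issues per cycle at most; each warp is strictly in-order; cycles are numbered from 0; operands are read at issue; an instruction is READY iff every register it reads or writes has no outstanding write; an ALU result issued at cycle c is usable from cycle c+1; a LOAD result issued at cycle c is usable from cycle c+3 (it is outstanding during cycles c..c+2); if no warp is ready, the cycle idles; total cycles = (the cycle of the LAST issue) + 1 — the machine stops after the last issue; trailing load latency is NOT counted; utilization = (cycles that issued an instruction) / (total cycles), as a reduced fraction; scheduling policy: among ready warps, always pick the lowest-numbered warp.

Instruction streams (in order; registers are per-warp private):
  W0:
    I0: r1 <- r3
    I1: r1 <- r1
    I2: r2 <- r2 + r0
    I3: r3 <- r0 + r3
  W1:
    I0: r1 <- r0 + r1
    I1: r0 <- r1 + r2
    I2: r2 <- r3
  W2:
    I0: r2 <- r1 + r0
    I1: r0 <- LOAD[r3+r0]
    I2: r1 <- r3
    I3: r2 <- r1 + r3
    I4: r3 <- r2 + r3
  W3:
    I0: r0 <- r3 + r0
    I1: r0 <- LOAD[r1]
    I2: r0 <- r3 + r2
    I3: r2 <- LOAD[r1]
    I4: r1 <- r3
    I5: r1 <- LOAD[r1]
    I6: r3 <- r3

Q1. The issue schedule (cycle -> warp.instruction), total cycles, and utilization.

cycle 0: W0.I0
cycle 1: W0.I1
cycle 2: W0.I2
cycle 3: W0.I3
cycle 4: W1.I0
cycle 5: W1.I1
cycle 6: W1.I2
cycle 7: W2.I0
cycle 8: W2.I1
cycle 9: W2.I2
cycle 10: W2.I3
cycle 11: W2.I4
cycle 12: W3.I0
cycle 13: W3.I1
cycle 14: idle
cycle 15: idle
cycle 16: W3.I2
cycle 17: W3.I3
cycle 18: W3.I4
cycle 19: W3.I5
cycle 20: W3.I6

Answer: 21 cycles, utilization 19/21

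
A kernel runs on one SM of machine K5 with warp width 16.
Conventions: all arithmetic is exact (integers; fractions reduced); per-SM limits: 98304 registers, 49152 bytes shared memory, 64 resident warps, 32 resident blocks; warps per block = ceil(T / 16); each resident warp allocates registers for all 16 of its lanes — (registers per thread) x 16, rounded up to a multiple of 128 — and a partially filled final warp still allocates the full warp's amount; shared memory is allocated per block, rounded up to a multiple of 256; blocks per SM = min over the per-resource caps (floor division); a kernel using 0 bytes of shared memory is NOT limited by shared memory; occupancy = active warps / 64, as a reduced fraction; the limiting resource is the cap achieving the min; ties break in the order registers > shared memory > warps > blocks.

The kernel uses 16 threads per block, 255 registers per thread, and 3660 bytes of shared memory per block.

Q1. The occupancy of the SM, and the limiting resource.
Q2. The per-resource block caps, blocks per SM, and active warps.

Answer: occupancy 3/16, limited by shared memory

registers: 24 blocks
shared memory: 12 blocks
warps: 64 blocks
blocks: 32 blocks

Answer: 12 blocks, 12 active warps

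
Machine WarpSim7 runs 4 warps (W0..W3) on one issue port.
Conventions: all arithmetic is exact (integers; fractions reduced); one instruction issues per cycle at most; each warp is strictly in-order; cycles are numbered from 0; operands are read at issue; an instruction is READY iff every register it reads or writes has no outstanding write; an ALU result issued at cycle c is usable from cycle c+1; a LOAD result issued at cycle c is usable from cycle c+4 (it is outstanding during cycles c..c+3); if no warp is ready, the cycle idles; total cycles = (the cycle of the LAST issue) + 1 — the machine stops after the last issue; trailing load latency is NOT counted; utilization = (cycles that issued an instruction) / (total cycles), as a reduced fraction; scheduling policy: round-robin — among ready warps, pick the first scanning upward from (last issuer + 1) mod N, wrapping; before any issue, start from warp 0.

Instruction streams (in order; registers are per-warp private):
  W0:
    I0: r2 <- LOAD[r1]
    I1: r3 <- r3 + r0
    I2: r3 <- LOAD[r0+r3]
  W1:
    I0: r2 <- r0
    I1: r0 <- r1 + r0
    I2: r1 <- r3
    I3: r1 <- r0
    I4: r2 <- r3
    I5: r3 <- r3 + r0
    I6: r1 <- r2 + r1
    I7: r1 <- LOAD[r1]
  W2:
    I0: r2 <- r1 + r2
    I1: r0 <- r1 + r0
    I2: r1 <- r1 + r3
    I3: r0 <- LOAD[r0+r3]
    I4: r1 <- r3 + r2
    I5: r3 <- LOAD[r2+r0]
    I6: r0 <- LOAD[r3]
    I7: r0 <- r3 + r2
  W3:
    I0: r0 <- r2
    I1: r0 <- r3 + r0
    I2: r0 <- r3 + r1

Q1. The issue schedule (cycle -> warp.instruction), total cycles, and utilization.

cycle 0: W0.I0
cycle 1: W1.I0
cycle 2: W2.I0
cycle 3: W3.I0
cycle 4: W0.I1
cycle 5: W1.I1
cycle 6: W2.I1
cycle 7: W3.I1
cycle 8: W0.I2
cycle 9: W1.I2
cycle 10: W2.I2
cycle 11: W3.I2
cycle 12: W1.I3
cycle 13: W2.I3
cycle 14: W1.I4
cycle 15: W2.I4
cycle 16: W1.I5
cycle 17: W2.I5
cycle 18: W1.I6
cycle 19: W1.I7
cycle 20: idle
cycle 21: W2.I6
cycle 22: idle
cycle 23: idle
cycle 24: idle
cycle 25: W2.I7

Answer: 26 cycles, utilization 11/13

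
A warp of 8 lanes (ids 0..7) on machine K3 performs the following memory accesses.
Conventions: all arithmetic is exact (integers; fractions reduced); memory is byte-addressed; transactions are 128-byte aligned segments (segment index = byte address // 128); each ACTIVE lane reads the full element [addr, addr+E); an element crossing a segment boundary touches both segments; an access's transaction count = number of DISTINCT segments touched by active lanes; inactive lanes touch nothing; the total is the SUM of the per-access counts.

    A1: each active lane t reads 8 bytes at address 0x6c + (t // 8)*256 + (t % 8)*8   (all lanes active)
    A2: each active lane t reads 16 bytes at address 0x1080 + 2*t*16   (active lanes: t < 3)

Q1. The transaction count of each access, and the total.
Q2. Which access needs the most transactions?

A1: 2 transactions
A2: 1 transaction

Answer: 2,1; total 3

Answer: A1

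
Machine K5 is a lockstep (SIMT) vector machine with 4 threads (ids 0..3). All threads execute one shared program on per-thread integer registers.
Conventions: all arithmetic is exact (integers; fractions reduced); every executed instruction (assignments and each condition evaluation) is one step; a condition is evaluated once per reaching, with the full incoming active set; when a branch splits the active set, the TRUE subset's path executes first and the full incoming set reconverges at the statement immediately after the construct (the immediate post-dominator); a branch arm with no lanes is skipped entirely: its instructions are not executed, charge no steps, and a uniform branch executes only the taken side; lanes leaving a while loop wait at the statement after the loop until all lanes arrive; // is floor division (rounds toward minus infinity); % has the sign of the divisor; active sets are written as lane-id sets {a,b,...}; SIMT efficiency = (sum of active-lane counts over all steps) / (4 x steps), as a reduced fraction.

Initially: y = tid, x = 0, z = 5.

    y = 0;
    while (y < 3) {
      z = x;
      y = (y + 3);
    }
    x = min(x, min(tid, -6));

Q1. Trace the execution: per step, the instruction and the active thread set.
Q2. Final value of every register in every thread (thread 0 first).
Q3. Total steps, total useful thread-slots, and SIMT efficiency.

step 0: y <- 0                       {0,1,2,3}
step 1: eval (y < 3)                 {0,1,2,3}
step 2: z <- x                       {0,1,2,3}
step 3: y <- (y + 3)                 {0,1,2,3}
step 4: eval (y < 3)                 {0,1,2,3}
step 5: x <- min(x, min(tid, -6))    {0,1,2,3}

Answer: 6 steps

y: 3,3,3,3
x: -6,-6,-6,-6
z: 0,0,0,0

steps = 6; useful = 24; efficiency = 24/24 = 1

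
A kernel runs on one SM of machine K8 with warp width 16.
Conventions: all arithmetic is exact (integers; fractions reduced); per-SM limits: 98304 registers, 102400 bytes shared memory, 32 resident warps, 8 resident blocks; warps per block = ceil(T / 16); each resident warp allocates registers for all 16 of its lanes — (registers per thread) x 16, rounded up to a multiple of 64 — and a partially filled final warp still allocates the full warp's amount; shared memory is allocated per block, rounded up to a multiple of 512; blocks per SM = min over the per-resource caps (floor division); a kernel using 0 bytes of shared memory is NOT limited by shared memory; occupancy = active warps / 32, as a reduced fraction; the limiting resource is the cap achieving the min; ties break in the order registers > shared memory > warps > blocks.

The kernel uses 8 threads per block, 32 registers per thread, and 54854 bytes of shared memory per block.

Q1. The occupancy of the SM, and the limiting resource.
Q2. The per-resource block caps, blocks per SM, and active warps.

Answer: occupancy 1/32, limited by shared memory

registers: 192 blocks
shared memory: 1 block
warps: 32 blocks
blocks: 8 blocks

Answer: 1 block, 1 active warp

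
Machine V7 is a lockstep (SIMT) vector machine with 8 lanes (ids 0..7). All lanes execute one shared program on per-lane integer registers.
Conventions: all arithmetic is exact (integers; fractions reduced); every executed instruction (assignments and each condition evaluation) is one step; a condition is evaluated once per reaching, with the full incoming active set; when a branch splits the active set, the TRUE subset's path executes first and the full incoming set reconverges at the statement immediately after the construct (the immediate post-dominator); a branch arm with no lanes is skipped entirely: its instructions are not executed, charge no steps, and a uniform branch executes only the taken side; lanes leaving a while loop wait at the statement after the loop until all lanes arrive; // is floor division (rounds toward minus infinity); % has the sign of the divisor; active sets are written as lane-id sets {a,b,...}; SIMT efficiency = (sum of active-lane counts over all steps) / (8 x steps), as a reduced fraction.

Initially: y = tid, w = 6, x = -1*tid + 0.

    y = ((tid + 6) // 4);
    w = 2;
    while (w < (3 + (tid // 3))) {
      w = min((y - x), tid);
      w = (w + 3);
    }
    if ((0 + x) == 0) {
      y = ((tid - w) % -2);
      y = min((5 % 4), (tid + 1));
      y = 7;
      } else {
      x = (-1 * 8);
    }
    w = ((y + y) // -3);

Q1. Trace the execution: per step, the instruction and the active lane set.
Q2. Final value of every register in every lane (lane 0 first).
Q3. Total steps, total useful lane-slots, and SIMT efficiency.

step 0: y <- ((tid + 6) // 4)        {0,1,2,3,4,5,6,7}
step 1: w <- 2                       {0,1,2,3,4,5,6,7}
step 2: eval (w < (3 + (tid // 3)))  {0,1,2,3,4,5,6,7}
step 3: w <- min((y - x), tid)       {0,1,2,3,4,5,6,7}
step 4: w <- (w + 3)                 {0,1,2,3,4,5,6,7}
step 5: eval (w < (3 + (tid // 3)))  {0,1,2,3,4,5,6,7}
step 6: eval ((0 + x) == 0)          {0,1,2,3,4,5,6,7}
step 7: y <- ((tid - w) % -2)        {0}
step 8: y <- min((5 % 4), (tid + 1)) {0}
step 9: y <- 7                       {0}
step 10: x <- (-1 * 8)                {1,2,3,4,5,6,7}
step 11: w <- ((y + y) // -3)         {0,1,2,3,4,5,6,7}

Answer: 12 steps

y: 7,1,2,2,2,2,3,3
w: -5,-1,-2,-2,-2,-2,-2,-2
x: 0,-8,-8,-8,-8,-8,-8,-8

steps = 12; useful = 74; efficiency = 74/96 = 37/48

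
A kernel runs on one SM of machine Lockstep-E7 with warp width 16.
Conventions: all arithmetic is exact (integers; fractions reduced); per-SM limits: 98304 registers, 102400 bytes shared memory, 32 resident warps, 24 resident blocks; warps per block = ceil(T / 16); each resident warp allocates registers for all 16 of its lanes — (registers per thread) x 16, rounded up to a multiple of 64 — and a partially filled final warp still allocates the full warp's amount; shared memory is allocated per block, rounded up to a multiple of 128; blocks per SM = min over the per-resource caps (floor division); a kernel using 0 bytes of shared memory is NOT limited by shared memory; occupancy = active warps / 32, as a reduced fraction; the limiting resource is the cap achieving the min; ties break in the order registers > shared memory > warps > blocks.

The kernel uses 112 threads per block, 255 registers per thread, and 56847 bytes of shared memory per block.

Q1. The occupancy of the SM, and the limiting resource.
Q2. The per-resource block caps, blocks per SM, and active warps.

Answer: occupancy 7/32, limited by shared memory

registers: 3 blocks
shared memory: 1 block
warps: 4 blocks
blocks: 24 blocks

Answer: 1 block, 7 active warps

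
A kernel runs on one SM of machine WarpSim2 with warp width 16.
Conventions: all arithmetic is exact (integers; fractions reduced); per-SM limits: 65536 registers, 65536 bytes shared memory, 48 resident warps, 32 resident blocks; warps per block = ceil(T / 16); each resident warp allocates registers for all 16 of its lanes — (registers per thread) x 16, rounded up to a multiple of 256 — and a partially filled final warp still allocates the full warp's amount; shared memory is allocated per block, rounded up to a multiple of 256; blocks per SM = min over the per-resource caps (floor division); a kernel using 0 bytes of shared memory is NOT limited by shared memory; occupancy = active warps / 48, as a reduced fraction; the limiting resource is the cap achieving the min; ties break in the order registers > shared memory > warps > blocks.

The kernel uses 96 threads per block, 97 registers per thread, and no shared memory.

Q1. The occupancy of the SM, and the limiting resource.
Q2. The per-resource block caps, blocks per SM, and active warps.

Answer: occupancy 3/4, limited by registers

registers: 6 blocks
shared memory: no limit (kernel uses none)
warps: 8 blocks
blocks: 32 blocks

Answer: 6 blocks, 36 active warps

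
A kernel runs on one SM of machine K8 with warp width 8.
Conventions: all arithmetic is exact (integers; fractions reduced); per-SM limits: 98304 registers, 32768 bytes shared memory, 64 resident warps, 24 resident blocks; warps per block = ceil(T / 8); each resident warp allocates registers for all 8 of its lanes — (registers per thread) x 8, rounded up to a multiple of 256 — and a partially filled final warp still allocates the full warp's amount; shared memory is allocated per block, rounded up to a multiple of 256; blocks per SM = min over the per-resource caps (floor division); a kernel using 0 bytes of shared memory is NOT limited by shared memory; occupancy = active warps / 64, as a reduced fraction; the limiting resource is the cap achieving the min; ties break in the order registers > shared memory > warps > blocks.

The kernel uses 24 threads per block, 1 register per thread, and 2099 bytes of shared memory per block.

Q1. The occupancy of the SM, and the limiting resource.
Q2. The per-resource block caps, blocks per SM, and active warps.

Answer: occupancy 21/32, limited by shared memory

registers: 128 blocks
shared memory: 14 blocks
warps: 21 blocks
blocks: 24 blocks

Answer: 14 blocks, 42 active warps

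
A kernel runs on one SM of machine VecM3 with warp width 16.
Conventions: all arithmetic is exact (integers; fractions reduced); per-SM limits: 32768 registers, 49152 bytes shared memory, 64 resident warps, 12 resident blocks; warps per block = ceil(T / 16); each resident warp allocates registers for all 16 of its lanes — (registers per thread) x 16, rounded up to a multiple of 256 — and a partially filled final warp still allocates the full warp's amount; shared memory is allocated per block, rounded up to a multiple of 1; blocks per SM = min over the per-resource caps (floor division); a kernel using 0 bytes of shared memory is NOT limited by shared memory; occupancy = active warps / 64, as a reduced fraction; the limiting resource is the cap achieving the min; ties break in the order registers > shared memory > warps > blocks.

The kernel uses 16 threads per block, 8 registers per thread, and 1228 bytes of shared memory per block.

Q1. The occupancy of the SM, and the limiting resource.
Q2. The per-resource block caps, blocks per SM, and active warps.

Answer: occupancy 3/16, limited by blocks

registers: 128 blocks
shared memory: 40 blocks
warps: 64 blocks
blocks: 12 blocks

Answer: 12 blocks, 12 active warps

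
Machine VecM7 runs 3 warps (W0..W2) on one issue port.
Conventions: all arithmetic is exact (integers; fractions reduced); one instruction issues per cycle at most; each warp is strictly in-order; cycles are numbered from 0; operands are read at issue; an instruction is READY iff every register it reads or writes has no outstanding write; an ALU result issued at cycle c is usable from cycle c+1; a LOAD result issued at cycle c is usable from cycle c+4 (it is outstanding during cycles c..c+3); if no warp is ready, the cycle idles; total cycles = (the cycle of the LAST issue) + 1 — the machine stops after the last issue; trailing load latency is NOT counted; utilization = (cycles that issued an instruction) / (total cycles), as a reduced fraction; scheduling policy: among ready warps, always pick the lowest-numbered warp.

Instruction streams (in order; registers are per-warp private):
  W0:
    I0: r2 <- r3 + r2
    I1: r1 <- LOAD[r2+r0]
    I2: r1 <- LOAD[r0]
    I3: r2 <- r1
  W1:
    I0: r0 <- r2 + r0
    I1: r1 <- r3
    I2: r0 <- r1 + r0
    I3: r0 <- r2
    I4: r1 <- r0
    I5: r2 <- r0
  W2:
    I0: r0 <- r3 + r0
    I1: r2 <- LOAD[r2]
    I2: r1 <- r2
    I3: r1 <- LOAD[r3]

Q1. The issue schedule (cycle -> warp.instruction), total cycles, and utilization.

cycle 0: W0.I0
cycle 1: W0.I1
cycle 2: W1.I0
cycle 3: W1.I1
cycle 4: W1.I2
cycle 5: W0.I2
cycle 6: W1.I3
cycle 7: W1.I4
cycle 8: W1.I5
cycle 9: W0.I3
cycle 10: W2.I0
cycle 11: W2.I1
cycle 12: idle
cycle 13: idle
cycle 14: idle
cycle 15: W2.I2
cycle 16: W2.I3

Answer: 17 cycles, utilization 14/17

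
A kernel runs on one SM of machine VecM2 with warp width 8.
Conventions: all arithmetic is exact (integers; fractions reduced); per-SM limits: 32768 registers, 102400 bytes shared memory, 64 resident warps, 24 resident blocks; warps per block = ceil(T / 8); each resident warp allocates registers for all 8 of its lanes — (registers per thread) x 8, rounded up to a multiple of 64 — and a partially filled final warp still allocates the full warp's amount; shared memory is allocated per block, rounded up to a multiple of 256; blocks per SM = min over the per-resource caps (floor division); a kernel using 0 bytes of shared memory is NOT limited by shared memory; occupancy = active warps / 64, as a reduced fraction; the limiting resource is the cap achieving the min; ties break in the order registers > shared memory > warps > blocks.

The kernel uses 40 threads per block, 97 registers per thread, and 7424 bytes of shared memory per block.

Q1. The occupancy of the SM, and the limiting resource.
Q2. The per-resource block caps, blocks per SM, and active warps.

Answer: occupancy 35/64, limited by registers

registers: 7 blocks
shared memory: 13 blocks
warps: 12 blocks
blocks: 24 blocks

Answer: 7 blocks, 35 active warps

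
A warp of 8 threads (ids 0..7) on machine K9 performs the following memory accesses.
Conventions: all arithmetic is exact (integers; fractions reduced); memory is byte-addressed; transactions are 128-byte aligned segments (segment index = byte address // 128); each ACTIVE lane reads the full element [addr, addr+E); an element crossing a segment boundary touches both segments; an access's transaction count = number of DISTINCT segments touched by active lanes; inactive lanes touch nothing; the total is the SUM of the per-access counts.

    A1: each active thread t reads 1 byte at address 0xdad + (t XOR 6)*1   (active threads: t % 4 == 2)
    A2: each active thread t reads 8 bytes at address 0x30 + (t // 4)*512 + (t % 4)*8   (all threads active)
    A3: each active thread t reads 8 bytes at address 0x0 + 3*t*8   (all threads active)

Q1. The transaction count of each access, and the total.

A1: 1 transaction
A2: 2 transactions
A3: 2 transactions

Answer: 1,2,2; total 5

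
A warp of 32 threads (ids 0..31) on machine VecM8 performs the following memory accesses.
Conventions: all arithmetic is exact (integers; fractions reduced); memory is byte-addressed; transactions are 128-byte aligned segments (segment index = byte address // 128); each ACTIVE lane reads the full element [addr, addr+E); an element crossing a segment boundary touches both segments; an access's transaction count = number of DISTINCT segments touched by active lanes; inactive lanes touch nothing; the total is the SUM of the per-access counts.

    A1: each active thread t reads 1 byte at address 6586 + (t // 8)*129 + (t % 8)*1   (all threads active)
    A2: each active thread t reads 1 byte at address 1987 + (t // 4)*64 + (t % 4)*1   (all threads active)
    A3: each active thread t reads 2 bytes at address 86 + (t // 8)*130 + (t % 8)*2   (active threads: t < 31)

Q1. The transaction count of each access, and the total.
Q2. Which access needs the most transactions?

A1: 4 transactions
A2: 5 transactions
A3: 4 transactions

Answer: 4,5,4; total 13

Answer: A2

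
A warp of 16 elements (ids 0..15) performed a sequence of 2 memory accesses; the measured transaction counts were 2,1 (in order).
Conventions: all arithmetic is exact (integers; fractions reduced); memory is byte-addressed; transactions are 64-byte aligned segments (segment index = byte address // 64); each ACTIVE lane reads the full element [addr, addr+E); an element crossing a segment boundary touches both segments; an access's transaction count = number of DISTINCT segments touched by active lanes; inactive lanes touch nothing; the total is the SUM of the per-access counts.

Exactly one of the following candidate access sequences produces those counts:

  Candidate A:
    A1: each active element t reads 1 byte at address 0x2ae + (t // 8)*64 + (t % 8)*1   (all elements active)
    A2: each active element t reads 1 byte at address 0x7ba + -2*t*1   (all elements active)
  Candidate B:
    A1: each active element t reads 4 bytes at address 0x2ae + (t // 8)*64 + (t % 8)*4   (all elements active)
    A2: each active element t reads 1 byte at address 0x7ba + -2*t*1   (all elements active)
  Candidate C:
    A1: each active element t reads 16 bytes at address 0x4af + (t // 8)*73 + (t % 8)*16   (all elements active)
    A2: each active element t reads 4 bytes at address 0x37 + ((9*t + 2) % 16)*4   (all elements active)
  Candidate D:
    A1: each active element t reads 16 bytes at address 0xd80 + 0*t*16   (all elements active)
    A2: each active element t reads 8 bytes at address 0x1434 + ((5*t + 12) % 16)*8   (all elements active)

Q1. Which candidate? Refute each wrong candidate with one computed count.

B: A1 gives 3 transactions, not 2
C: A1 gives 4 transactions, not 2
D: A1 gives 1 transaction, not 2
A: all counts match (2,1)

Answer: A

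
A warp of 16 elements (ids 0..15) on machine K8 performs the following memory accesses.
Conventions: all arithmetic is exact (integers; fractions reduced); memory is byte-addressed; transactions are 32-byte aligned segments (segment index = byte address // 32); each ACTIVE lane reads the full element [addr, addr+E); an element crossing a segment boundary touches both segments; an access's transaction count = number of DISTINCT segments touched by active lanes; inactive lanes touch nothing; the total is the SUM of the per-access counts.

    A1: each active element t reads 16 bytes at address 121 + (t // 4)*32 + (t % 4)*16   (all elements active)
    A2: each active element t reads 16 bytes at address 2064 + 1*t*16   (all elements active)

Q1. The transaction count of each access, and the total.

A1: 6 transactions
A2: 9 transactions

Answer: 6,9; total 15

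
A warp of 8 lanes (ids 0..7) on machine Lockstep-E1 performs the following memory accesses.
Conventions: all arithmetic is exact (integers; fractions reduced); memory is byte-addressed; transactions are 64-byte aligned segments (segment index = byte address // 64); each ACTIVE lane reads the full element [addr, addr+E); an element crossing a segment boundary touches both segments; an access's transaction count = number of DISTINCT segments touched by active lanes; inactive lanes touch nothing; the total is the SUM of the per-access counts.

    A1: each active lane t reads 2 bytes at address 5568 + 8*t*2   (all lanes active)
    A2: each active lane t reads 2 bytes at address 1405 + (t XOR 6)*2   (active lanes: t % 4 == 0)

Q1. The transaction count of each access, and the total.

A1: 2 transactions
A2: 1 transaction

Answer: 2,1; total 3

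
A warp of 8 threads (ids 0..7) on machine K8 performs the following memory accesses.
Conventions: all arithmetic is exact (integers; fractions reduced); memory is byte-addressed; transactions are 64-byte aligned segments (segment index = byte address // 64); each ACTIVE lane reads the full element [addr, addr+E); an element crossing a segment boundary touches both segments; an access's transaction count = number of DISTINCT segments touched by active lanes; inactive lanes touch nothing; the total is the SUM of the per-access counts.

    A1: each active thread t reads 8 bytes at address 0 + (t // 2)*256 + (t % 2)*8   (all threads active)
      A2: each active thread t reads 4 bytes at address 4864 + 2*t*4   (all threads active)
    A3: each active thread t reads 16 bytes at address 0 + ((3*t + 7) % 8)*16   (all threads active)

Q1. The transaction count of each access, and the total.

A1: 4 transactions
A2: 1 transaction
A3: 2 transactions

Answer: 4,1,2; total 7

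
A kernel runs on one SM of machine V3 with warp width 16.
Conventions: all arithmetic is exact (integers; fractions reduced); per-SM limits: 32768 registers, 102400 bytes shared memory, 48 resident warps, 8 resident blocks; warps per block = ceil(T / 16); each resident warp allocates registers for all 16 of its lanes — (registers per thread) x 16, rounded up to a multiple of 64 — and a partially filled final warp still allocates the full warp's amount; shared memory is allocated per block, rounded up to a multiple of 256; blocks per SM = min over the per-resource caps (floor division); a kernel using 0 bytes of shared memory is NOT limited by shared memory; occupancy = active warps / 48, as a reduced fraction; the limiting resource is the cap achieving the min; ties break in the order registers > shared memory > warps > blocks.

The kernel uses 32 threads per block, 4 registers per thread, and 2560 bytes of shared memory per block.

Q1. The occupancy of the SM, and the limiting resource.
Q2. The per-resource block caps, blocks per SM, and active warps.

Answer: occupancy 1/3, limited by blocks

registers: 256 blocks
shared memory: 40 blocks
warps: 24 blocks
blocks: 8 blocks

Answer: 8 blocks, 16 active warps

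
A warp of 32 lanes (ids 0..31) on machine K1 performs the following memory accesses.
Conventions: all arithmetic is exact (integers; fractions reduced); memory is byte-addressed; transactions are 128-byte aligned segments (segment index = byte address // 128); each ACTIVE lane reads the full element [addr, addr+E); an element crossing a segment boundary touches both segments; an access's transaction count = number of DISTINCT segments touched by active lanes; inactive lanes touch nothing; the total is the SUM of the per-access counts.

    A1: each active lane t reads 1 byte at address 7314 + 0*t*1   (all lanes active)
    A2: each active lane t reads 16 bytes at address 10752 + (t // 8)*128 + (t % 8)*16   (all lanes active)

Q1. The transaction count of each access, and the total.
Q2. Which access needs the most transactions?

A1: 1 transaction
A2: 4 transactions

Answer: 1,4; total 5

Answer: A2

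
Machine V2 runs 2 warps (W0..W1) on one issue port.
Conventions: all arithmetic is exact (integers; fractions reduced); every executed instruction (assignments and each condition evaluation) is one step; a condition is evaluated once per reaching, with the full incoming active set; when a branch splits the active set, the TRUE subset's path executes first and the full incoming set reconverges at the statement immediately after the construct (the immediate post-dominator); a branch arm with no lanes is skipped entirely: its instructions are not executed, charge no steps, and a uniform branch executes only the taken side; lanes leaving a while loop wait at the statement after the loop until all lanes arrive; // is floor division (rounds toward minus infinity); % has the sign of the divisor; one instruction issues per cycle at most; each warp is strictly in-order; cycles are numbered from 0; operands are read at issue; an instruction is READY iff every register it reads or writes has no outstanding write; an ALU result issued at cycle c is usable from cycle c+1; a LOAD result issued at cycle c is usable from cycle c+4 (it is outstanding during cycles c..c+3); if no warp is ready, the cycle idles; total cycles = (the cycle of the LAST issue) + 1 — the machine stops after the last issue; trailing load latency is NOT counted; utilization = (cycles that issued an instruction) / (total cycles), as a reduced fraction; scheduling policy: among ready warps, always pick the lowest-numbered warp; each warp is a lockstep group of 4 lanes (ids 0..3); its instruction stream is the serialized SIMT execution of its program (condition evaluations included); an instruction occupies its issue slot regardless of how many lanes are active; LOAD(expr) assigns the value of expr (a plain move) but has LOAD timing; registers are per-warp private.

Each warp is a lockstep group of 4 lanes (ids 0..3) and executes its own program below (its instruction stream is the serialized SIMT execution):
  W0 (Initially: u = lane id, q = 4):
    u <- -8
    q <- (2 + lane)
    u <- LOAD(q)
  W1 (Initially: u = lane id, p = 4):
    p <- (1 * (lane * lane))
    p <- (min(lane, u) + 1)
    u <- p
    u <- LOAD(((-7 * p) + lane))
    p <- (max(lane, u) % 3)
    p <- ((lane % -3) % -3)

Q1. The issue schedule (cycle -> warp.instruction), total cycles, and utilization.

cycle 0: W0.I0
cycle 1: W0.I1
cycle 2: W0.I2
cycle 3: W1.I0
cycle 4: W1.I1
cycle 5: W1.I2
cycle 6: W1.I3
cycle 7: idle
cycle 8: idle
cycle 9: idle
cycle 10: W1.I4
cycle 11: W1.I5

Answer: 12 cycles, utilization 3/4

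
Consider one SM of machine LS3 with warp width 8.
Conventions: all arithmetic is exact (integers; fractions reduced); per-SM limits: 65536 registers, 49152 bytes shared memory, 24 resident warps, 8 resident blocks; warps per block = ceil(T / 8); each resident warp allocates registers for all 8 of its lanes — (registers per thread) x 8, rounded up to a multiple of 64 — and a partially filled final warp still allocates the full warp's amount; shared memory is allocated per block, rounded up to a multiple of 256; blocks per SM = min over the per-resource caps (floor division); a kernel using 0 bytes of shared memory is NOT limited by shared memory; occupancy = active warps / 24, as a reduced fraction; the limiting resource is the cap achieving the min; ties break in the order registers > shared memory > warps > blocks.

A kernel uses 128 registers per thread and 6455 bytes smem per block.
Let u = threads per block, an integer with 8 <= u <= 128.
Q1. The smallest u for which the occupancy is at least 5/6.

Answer: u = 17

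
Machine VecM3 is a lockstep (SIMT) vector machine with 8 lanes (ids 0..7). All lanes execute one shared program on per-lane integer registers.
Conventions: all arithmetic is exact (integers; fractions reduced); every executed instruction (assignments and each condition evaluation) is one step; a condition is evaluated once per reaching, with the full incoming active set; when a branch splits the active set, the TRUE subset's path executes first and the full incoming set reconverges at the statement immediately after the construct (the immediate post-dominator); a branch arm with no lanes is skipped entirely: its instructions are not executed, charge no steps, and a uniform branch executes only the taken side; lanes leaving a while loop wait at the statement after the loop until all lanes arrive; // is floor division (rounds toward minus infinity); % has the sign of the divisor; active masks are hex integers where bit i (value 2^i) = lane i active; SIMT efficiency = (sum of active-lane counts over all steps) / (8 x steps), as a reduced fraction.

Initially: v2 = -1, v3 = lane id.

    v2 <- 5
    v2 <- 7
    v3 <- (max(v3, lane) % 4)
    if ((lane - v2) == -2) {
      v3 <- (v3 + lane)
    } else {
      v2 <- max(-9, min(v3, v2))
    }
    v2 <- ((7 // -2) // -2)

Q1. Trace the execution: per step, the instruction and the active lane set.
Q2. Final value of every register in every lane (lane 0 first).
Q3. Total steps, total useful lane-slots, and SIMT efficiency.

step 0: v2 <- 5                      0xff
step 1: v2 <- 7                      0xff
step 2: v3 <- (max(v3, lane) % 4)    0xff
step 3: eval ((lane - v2) == -2)     0xff
step 4: v3 <- (v3 + lane)            0x20
step 5: v2 <- max(-9, min(v3, v2))   0xdf
step 6: v2 <- ((7 // -2) // -2)      0xff

Answer: 7 steps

v2: 2,2,2,2,2,2,2,2
v3: 0,1,2,3,0,6,2,3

steps = 7; useful = 48; efficiency = 48/56 = 6/7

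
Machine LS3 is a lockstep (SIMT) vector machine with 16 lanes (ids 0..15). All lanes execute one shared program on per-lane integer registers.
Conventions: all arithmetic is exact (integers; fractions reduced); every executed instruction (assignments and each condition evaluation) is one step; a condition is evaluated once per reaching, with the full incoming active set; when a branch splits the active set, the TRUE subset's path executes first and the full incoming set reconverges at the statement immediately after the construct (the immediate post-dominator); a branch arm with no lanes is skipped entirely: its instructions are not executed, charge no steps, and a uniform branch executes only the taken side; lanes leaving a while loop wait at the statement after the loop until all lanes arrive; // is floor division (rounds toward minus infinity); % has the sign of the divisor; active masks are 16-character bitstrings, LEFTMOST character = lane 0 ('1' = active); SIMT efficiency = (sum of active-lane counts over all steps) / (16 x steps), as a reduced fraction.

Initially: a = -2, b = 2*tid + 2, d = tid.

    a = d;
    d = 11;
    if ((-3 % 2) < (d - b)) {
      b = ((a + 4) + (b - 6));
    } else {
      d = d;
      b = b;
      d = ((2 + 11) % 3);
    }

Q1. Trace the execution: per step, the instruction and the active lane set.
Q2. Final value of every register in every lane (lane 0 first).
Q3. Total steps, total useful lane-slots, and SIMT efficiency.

step 0: a <- d                       1111111111111111
step 1: d <- 11                      1111111111111111
step 2: eval ((-3 % 2) < (d - b))    1111111111111111
step 3: b <- ((a + 4) + (b - 6))     1111000000000000
step 4: d <- d                       0000111111111111
step 5: b <- b                       0000111111111111
step 6: d <- ((2 + 11) % 3)          0000111111111111

Answer: 7 steps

a: 0,1,2,3,4,5,6,7,8,9,10,11,12,13,14,15
b: 0,3,6,9,10,12,14,16,18,20,22,24,26,28,30,32
d: 11,11,11,11,1,1,1,1,1,1,1,1,1,1,1,1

steps = 7; useful = 88; efficiency = 88/112 = 11/14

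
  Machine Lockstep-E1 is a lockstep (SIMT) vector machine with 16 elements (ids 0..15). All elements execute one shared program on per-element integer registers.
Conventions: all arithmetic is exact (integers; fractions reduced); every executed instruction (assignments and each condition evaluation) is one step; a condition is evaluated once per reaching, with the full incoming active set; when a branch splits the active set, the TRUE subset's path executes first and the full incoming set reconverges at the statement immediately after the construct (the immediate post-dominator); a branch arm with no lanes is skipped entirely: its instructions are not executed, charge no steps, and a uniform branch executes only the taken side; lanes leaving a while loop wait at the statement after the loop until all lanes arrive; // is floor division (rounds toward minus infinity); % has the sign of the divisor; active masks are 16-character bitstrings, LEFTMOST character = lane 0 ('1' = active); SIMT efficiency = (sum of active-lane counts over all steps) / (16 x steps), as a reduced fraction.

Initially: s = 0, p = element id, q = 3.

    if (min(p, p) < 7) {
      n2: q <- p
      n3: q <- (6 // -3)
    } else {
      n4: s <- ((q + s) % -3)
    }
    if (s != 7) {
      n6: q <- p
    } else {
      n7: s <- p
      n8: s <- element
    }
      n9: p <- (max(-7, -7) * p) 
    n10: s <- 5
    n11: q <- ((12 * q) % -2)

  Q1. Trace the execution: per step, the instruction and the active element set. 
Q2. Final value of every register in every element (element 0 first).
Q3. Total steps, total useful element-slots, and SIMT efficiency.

step 0: eval (min(p, p) < 7)         1111111111111111
step 1: q <- p                       1111111000000000
step 2: q <- (6 // -3)               1111111000000000
step 3: s <- ((q + s) % -3)          0000000111111111
step 4: eval (s != 7)                1111111111111111
step 5: q <- p                       1111111111111111
step 6: p <- (max(-7, -7) * p)       1111111111111111
step 7: s <- 5                       1111111111111111
step 8: q <- ((12 * q) % -2)         1111111111111111

Answer: 9 steps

s: 5,5,5,5,5,5,5,5,5,5,5,5,5,5,5,5
p: 0,-7,-14,-21,-28,-35,-42,-49,-56,-63,-70,-77,-84,-91,-98,-105
q: 0,0,0,0,0,0,0,0,0,0,0,0,0,0,0,0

steps = 9; useful = 119; efficiency = 119/144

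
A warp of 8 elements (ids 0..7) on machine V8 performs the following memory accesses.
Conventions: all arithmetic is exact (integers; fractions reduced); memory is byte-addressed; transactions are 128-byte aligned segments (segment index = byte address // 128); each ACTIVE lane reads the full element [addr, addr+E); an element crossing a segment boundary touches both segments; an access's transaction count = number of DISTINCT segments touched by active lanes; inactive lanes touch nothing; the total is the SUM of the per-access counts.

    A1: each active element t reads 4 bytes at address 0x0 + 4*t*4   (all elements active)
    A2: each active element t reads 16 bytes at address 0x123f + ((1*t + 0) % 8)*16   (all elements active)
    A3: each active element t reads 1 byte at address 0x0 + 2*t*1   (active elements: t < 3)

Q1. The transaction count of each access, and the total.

A1: 1 transaction
A2: 2 transactions
A3: 1 transaction

Answer: 1,2,1; total 4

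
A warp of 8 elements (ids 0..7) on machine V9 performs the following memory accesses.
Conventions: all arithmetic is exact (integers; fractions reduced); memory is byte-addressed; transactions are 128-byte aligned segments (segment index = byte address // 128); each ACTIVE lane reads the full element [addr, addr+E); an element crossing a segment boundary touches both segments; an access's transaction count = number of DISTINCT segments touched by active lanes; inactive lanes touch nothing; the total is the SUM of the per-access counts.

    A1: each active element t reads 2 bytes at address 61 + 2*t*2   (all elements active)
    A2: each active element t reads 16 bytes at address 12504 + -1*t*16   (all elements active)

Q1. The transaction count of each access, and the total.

A1: 1 transaction
A2: 2 transactions

Answer: 1,2; total 3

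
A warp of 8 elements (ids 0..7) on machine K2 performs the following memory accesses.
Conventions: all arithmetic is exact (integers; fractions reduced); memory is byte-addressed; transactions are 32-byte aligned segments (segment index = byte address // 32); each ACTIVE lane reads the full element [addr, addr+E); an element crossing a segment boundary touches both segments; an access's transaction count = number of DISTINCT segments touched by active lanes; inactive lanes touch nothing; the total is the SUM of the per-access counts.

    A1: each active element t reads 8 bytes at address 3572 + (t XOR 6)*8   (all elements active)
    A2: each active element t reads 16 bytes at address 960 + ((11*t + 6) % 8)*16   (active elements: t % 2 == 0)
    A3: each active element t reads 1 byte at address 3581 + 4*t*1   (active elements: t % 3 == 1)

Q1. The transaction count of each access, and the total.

A1: 3 transactions
A2: 4 transactions
A3: 1 transaction

Answer: 3,4,1; total 8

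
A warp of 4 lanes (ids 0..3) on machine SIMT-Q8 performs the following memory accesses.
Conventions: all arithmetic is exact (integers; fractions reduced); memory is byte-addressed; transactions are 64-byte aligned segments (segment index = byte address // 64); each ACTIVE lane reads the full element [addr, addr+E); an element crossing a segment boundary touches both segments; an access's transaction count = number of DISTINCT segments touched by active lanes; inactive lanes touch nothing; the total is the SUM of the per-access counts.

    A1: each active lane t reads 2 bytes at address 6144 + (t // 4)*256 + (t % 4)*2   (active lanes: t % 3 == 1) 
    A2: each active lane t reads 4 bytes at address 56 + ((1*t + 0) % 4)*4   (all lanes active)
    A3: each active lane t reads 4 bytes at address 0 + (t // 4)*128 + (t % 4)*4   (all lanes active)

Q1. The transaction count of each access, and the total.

A1: 1 transaction
A2: 2 transactions
A3: 1 transaction

Answer: 1,2,1; total 4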